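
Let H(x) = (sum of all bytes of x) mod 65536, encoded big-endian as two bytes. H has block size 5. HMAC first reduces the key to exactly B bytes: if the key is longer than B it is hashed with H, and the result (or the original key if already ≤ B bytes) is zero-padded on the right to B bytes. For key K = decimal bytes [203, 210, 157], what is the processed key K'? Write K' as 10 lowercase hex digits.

Key decimal bytes [203, 210, 157] = cb d2 9d is 3 bytes ≤ B = 5; zero-pad to 5 bytes: K' = cb d2 9d 00 00.

cbd29d0000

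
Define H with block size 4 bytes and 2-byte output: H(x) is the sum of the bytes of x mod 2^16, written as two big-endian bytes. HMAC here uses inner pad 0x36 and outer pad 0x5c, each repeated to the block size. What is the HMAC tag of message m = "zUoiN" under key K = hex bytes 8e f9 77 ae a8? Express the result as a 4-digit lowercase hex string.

Key hex bytes 8e f9 77 ae a8 is 5 bytes > B = 4, so hash it first: H(key) = 03 54, then zero-pad to 4 bytes: K' = 03 54 00 00.
K' ⊕ ipad = 35 62 36 36.  K' ⊕ opad = 5f 08 5c 5c.
Inner input = (K'⊕ipad) ∥ m = 35 62 36 36 ∥ 7a 55 6f 69 4e.
Inner hash: sum = 53+98+54+54+122+85+111+105+78 = 760 → 02 f8.
Outer input = (K'⊕opad) ∥ inner = 5f 08 5c 5c ∥ 02 f8.
Outer hash (tag): sum = 95+8+92+92+2+248 = 537 → 02 19.

0219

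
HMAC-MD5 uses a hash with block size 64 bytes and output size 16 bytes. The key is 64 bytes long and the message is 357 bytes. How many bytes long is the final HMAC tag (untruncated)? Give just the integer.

The tag is one MD5 digest: 16 bytes.

16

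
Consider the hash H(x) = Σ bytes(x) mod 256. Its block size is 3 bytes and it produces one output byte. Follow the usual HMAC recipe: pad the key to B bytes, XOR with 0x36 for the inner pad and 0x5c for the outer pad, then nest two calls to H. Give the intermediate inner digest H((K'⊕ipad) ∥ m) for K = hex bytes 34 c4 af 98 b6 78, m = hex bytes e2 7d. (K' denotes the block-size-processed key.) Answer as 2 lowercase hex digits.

26

Key hex bytes 34 c4 af 98 b6 78 is 6 bytes > B = 3, so hash it first: H(key) = 6d, then zero-pad to 3 bytes: K' = 6d 00 00.
K' ⊕ ipad = 5b 36 36.
Inner input = 5b 36 36 ∥ e2 7d.
Inner hash: sum = 91+54+54+226+125 = 550; mod 256 = 38 → 26.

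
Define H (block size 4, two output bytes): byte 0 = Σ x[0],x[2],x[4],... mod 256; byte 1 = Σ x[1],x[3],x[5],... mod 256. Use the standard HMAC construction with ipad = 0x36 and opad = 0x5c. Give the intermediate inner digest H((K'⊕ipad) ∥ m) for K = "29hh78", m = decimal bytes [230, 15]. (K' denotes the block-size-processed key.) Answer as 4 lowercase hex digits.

0334

Key "29hh78" = 32 39 68 68 37 38 is 6 bytes > B = 4, so hash it first: H(key) = d1 d9, then zero-pad to 4 bytes: K' = d1 d9 00 00.
K' ⊕ ipad = e7 ef 36 36.
Inner input = e7 ef 36 36 ∥ e6 0f.
Inner hash: even-index sum = 515 mod 256 = 3; odd-index sum = 308 mod 256 = 52 → 03 34.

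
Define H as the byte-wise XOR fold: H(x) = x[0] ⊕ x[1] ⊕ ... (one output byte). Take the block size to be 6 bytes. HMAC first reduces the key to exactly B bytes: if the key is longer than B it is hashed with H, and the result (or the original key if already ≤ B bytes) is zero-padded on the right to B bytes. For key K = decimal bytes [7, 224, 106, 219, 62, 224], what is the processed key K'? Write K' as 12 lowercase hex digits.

Key decimal bytes [7, 224, 106, 219, 62, 224] = 07 e0 6a db 3e e0 is exactly B = 6 bytes: K' = 07 e0 6a db 3e e0.

07e06adb3ee0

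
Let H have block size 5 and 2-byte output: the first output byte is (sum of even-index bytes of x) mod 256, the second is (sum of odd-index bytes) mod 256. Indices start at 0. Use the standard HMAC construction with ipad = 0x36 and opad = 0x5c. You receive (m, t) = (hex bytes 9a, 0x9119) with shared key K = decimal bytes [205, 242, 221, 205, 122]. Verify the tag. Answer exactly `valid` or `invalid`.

Key decimal bytes [205, 242, 221, 205, 122] = cd f2 dd cd 7a is exactly B = 5 bytes: K' = cd f2 dd cd 7a.
K' ⊕ ipad = fb c4 eb fb 4c; K' ⊕ opad = 91 ae 81 91 26.
Inner hash: even-index sum = 562 mod 256 = 50; odd-index sum = 601 mod 256 = 89 → 32 59.
Outer hash (recomputed tag): even-index sum = 401 mod 256 = 145; odd-index sum = 369 mod 256 = 113 → 91 71.
Recomputed tag = 9171; claimed = 9119 → mismatch.

invalid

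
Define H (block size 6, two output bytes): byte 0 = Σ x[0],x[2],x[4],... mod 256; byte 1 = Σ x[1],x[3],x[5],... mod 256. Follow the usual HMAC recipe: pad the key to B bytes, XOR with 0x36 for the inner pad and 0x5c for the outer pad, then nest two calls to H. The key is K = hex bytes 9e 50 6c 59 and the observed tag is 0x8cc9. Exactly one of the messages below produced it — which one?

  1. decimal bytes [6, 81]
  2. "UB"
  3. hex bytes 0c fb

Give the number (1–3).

Key hex bytes 9e 50 6c 59 is 4 bytes ≤ B = 6; zero-pad to 6 bytes: K' = 9e 50 6c 59 00 00.
K' ⊕ ipad = a8 66 5a 6f 36 36; K' ⊕ opad = c2 0c 30 05 5c 5c.
m1: inner = H(a8 66 5a 6f 36 36 06 51) = 3e 5c; tag = H(c2 0c 30 05 5c 5c 3e 5c) = 8cc9 ← matches
m2: inner = H(a8 66 5a 6f 36 36 55 42) = 8d 4d; tag = H(c2 0c 30 05 5c 5c 8d 4d) = dbba
m3: inner = H(a8 66 5a 6f 36 36 0c fb) = 44 06; tag = H(c2 0c 30 05 5c 5c 44 06) = 9273

1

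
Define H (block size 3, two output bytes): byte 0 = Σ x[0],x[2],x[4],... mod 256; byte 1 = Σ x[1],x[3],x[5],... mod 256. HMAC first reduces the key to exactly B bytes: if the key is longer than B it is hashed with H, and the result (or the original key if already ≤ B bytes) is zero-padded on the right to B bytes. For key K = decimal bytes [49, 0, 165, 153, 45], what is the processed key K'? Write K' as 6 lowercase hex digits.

039900

|K| = 5 > B = 3, so first hash the key.
H(K): even-index sum = 259 mod 256 = 3; odd-index sum = 153 mod 256 = 153 → 03 99.
Zero-pad H(K) = 03 99 to 3 bytes: K' = 03 99 00.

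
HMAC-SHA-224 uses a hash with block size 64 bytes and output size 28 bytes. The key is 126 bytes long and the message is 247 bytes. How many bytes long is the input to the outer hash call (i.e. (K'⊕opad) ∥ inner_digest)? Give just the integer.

92

Key is 126 > 64 bytes, so it is hashed to 28 bytes then zero-padded to 64: |K'| = 64.
Outer input = (K'⊕opad) ∥ H(inner) → 64 + 28 = 92 bytes.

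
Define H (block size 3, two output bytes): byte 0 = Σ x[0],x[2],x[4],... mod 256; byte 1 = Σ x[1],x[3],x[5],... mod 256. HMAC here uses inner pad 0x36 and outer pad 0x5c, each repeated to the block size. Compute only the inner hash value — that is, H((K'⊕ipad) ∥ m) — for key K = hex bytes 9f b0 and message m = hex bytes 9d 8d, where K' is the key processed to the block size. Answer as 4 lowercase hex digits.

Key hex bytes 9f b0 is 2 bytes ≤ B = 3; zero-pad to 3 bytes: K' = 9f b0 00.
K' ⊕ ipad = a9 86 36.
Inner input = a9 86 36 ∥ 9d 8d.
Inner hash: even-index sum = 364 mod 256 = 108; odd-index sum = 291 mod 256 = 35 → 6c 23.

6c23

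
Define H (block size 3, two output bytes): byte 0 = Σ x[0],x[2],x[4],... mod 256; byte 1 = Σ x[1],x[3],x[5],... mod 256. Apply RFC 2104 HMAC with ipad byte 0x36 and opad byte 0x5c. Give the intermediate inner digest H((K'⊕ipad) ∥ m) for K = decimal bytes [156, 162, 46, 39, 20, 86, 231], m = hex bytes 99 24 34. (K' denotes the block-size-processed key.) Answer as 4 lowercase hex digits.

4df6

Key decimal bytes [156, 162, 46, 39, 20, 86, 231] = 9c a2 2e 27 14 56 e7 is 7 bytes > B = 3, so hash it first: H(key) = c5 1f, then zero-pad to 3 bytes: K' = c5 1f 00.
K' ⊕ ipad = f3 29 36.
Inner input = f3 29 36 ∥ 99 24 34.
Inner hash: even-index sum = 333 mod 256 = 77; odd-index sum = 246 mod 256 = 246 → 4d f6.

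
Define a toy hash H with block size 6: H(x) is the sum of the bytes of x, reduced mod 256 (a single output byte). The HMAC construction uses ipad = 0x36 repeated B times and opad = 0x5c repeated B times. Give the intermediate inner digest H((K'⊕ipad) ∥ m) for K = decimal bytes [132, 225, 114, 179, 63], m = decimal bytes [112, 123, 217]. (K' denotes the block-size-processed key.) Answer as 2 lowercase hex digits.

55

Key decimal bytes [132, 225, 114, 179, 63] = 84 e1 72 b3 3f is 5 bytes ≤ B = 6; zero-pad to 6 bytes: K' = 84 e1 72 b3 3f 00.
K' ⊕ ipad = b2 d7 44 85 09 36.
Inner input = b2 d7 44 85 09 36 ∥ 70 7b d9.
Inner hash: sum = 178+215+68+133+9+54+112+123+217 = 1109; mod 256 = 85 → 55.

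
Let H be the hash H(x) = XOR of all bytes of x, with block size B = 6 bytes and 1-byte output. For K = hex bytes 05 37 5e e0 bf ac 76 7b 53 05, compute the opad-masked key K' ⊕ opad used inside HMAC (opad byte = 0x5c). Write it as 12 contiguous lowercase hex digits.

985c5c5c5c5c

Key hex bytes 05 37 5e e0 bf ac 76 7b 53 05 is 10 bytes > B = 6, so hash it first: H(key) = c4, then zero-pad to 6 bytes: K' = c4 00 00 00 00 00.
XOR each byte with 0x5c: c4⊕5c=98, 00⊕5c=5c, 00⊕5c=5c, 00⊕5c=5c, 00⊕5c=5c, 00⊕5c=5c.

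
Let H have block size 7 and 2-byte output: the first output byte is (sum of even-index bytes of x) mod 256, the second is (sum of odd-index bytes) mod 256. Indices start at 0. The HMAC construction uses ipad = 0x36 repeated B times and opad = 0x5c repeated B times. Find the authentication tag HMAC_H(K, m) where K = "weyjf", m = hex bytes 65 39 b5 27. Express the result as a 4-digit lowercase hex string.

Key "weyjf" = 77 65 79 6a 66 is 5 bytes ≤ B = 7; zero-pad to 7 bytes: K' = 77 65 79 6a 66 00 00.
K' ⊕ ipad = 41 53 4f 5c 50 36 36.  K' ⊕ opad = 2b 39 25 36 3a 5c 5c.
Inner input = (K'⊕ipad) ∥ m = 41 53 4f 5c 50 36 36 ∥ 65 39 b5 27.
Inner hash: even-index sum = 374 mod 256 = 118; odd-index sum = 511 mod 256 = 255 → 76 ff.
Outer input = (K'⊕opad) ∥ inner = 2b 39 25 36 3a 5c 5c ∥ 76 ff.
Outer hash (tag): even-index sum = 485 mod 256 = 229; odd-index sum = 321 mod 256 = 65 → e5 41.

e541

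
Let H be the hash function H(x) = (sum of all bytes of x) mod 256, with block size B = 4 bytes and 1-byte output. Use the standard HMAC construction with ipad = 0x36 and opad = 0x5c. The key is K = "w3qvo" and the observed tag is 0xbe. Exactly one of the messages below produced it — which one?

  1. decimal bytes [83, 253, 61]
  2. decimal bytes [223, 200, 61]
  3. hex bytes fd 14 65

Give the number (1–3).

Key "w3qvo" = 77 33 71 76 6f is 5 bytes > B = 4, so hash it first: H(key) = 00, then zero-pad to 4 bytes: K' = 00 00 00 00.
K' ⊕ ipad = 36 36 36 36; K' ⊕ opad = 5c 5c 5c 5c.
m1: inner = H(36 36 36 36 53 fd 3d) = 65; tag = H(5c 5c 5c 5c 65) = d5
m2: inner = H(36 36 36 36 df c8 3d) = bc; tag = H(5c 5c 5c 5c bc) = 2c
m3: inner = H(36 36 36 36 fd 14 65) = 4e; tag = H(5c 5c 5c 5c 4e) = be ← matches

3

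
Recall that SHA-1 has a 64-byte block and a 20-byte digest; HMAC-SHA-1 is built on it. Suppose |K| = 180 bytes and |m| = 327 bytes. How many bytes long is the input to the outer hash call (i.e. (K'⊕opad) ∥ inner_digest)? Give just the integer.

84

Key is 180 > 64 bytes, so it is hashed to 20 bytes then zero-padded to 64: |K'| = 64.
Outer input = (K'⊕opad) ∥ H(inner) → 64 + 20 = 84 bytes.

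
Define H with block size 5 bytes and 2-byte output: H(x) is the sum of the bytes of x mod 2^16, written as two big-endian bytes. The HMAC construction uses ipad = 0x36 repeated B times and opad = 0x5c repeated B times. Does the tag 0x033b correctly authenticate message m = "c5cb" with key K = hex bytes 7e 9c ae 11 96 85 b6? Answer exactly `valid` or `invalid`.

valid

Key hex bytes 7e 9c ae 11 96 85 b6 is 7 bytes > B = 5, so hash it first: H(key) = 03 aa, then zero-pad to 5 bytes: K' = 03 aa 00 00 00.
K' ⊕ ipad = 35 9c 36 36 36; K' ⊕ opad = 5f f6 5c 5c 5c.
Inner hash: sum = 53+156+54+54+54+99+53+99+98 = 720 → 02 d0.
Outer hash (recomputed tag): sum = 95+246+92+92+92+2+208 = 827 → 03 3b.
Recomputed tag = 033b; claimed = 033b → match.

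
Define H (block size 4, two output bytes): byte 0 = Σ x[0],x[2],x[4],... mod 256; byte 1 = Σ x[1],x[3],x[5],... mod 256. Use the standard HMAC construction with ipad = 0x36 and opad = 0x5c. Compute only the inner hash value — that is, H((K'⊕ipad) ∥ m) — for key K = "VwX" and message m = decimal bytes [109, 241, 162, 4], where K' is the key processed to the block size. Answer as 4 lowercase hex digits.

dd6c

Key "VwX" = 56 77 58 is 3 bytes ≤ B = 4; zero-pad to 4 bytes: K' = 56 77 58 00.
K' ⊕ ipad = 60 41 6e 36.
Inner input = 60 41 6e 36 ∥ 6d f1 a2 04.
Inner hash: even-index sum = 477 mod 256 = 221; odd-index sum = 364 mod 256 = 108 → dd 6c.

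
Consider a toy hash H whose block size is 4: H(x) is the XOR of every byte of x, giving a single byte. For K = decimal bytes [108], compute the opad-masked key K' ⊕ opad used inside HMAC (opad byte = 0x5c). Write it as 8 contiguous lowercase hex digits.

305c5c5c

Key decimal bytes [108] = 6c is 1 byte ≤ B = 4; zero-pad to 4 bytes: K' = 6c 00 00 00.
XOR each byte with 0x5c: 6c⊕5c=30, 00⊕5c=5c, 00⊕5c=5c, 00⊕5c=5c.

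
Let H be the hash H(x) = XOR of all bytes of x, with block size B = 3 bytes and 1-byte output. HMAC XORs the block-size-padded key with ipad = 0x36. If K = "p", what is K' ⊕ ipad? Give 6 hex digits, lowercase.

Key "p" = 70 is 1 byte ≤ B = 3; zero-pad to 3 bytes: K' = 70 00 00.
XOR each byte with 0x36: 70⊕36=46, 00⊕36=36, 00⊕36=36.

463636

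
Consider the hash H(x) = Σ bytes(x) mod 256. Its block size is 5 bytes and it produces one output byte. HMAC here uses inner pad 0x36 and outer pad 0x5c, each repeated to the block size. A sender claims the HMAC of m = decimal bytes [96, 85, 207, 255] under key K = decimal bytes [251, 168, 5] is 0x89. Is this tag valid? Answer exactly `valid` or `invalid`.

invalid

Key decimal bytes [251, 168, 5] = fb a8 05 is 3 bytes ≤ B = 5; zero-pad to 5 bytes: K' = fb a8 05 00 00.
K' ⊕ ipad = cd 9e 33 36 36; K' ⊕ opad = a7 f4 59 5c 5c.
Inner hash: sum = 205+158+51+54+54+96+85+207+255 = 1165; mod 256 = 141 → 8d.
Outer hash (recomputed tag): sum = 167+244+89+92+92+141 = 825; mod 256 = 57 → 39.
Recomputed tag = 39; claimed = 89 → mismatch.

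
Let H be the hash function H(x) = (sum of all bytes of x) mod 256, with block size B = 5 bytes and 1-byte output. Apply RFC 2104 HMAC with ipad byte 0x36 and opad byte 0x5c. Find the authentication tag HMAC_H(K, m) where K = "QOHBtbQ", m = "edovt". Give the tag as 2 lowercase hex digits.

de

Key "QOHBtbQ" = 51 4f 48 42 74 62 51 is 7 bytes > B = 5, so hash it first: H(key) = 51, then zero-pad to 5 bytes: K' = 51 00 00 00 00.
K' ⊕ ipad = 67 36 36 36 36.  K' ⊕ opad = 0d 5c 5c 5c 5c.
Inner input = (K'⊕ipad) ∥ m = 67 36 36 36 36 ∥ 65 64 6f 76 74.
Inner hash: sum = 103+54+54+54+54+101+100+111+118+116 = 865; mod 256 = 97 → 61.
Outer input = (K'⊕opad) ∥ inner = 0d 5c 5c 5c 5c ∥ 61.
Outer hash (tag): sum = 13+92+92+92+92+97 = 478; mod 256 = 222 → de.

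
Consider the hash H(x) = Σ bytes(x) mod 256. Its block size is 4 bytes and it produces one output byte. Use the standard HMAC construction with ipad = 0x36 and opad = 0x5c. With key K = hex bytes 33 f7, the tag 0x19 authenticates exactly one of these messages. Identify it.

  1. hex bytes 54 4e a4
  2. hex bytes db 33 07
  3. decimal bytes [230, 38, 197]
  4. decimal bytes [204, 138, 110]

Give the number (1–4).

2

Key hex bytes 33 f7 is 2 bytes ≤ B = 4; zero-pad to 4 bytes: K' = 33 f7 00 00.
K' ⊕ ipad = 05 c1 36 36; K' ⊕ opad = 6f ab 5c 5c.
m1: inner = H(05 c1 36 36 54 4e a4) = 78; tag = H(6f ab 5c 5c 78) = 4a
m2: inner = H(05 c1 36 36 db 33 07) = 47; tag = H(6f ab 5c 5c 47) = 19 ← matches
m3: inner = H(05 c1 36 36 e6 26 c5) = 03; tag = H(6f ab 5c 5c 03) = d5
m4: inner = H(05 c1 36 36 cc 8a 6e) = f6; tag = H(6f ab 5c 5c f6) = c8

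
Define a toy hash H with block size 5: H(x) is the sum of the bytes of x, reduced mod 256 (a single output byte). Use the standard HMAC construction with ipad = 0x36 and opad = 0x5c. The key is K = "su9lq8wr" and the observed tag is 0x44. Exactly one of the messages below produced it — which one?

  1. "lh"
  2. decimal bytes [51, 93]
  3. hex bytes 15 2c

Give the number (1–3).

2

Key "su9lq8wr" = 73 75 39 6c 71 38 77 72 is 8 bytes > B = 5, so hash it first: H(key) = 1f, then zero-pad to 5 bytes: K' = 1f 00 00 00 00.
K' ⊕ ipad = 29 36 36 36 36; K' ⊕ opad = 43 5c 5c 5c 5c.
m1: inner = H(29 36 36 36 36 6c 68) = d5; tag = H(43 5c 5c 5c 5c d5) = 88
m2: inner = H(29 36 36 36 36 33 5d) = 91; tag = H(43 5c 5c 5c 5c 91) = 44 ← matches
m3: inner = H(29 36 36 36 36 15 2c) = 42; tag = H(43 5c 5c 5c 5c 42) = f5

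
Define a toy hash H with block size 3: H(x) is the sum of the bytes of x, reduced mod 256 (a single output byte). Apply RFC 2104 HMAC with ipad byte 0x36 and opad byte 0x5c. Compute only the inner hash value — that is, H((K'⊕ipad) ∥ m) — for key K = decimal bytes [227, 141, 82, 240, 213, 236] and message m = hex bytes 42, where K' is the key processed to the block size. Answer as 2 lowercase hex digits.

Key decimal bytes [227, 141, 82, 240, 213, 236] = e3 8d 52 f0 d5 ec is 6 bytes > B = 3, so hash it first: H(key) = 73, then zero-pad to 3 bytes: K' = 73 00 00.
K' ⊕ ipad = 45 36 36.
Inner input = 45 36 36 ∥ 42.
Inner hash: sum = 69+54+54+66 = 243 → f3.

f3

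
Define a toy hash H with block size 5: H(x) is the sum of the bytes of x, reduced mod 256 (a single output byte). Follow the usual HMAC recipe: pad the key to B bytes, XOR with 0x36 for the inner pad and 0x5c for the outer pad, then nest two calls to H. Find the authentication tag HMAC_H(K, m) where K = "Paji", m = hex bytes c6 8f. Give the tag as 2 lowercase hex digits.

13

Key "Paji" = 50 61 6a 69 is 4 bytes ≤ B = 5; zero-pad to 5 bytes: K' = 50 61 6a 69 00.
K' ⊕ ipad = 66 57 5c 5f 36.  K' ⊕ opad = 0c 3d 36 35 5c.
Inner input = (K'⊕ipad) ∥ m = 66 57 5c 5f 36 ∥ c6 8f.
Inner hash: sum = 102+87+92+95+54+198+143 = 771; mod 256 = 3 → 03.
Outer input = (K'⊕opad) ∥ inner = 0c 3d 36 35 5c ∥ 03.
Outer hash (tag): sum = 12+61+54+53+92+3 = 275; mod 256 = 19 → 13.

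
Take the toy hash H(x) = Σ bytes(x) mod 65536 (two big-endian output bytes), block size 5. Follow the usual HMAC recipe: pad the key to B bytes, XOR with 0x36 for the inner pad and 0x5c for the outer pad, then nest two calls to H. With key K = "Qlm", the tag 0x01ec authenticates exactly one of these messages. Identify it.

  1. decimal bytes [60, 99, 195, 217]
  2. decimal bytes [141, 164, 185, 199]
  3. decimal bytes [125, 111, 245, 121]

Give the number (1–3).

Key "Qlm" = 51 6c 6d is 3 bytes ≤ B = 5; zero-pad to 5 bytes: K' = 51 6c 6d 00 00.
K' ⊕ ipad = 67 5a 5b 36 36; K' ⊕ opad = 0d 30 31 5c 5c.
m1: inner = H(67 5a 5b 36 36 3c 63 c3 d9) = 03 c3; tag = H(0d 30 31 5c 5c 03 c3) = 01ec ← matches
m2: inner = H(67 5a 5b 36 36 8d a4 b9 c7) = 04 39; tag = H(0d 30 31 5c 5c 04 39) = 0163
m3: inner = H(67 5a 5b 36 36 7d 6f f5 79) = 03 e2; tag = H(0d 30 31 5c 5c 03 e2) = 020b

1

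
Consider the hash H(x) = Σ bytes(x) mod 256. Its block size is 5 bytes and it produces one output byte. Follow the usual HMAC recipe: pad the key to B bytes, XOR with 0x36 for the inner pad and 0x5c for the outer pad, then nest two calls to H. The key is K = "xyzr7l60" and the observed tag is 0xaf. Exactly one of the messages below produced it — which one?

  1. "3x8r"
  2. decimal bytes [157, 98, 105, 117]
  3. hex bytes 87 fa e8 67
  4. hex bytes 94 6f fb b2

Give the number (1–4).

2

Key "xyzr7l60" = 78 79 7a 72 37 6c 36 30 is 8 bytes > B = 5, so hash it first: H(key) = e6, then zero-pad to 5 bytes: K' = e6 00 00 00 00.
K' ⊕ ipad = d0 36 36 36 36; K' ⊕ opad = ba 5c 5c 5c 5c.
m1: inner = H(d0 36 36 36 36 33 78 38 72) = fd; tag = H(ba 5c 5c 5c 5c fd) = 27
m2: inner = H(d0 36 36 36 36 9d 62 69 75) = 85; tag = H(ba 5c 5c 5c 5c 85) = af ← matches
m3: inner = H(d0 36 36 36 36 87 fa e8 67) = 78; tag = H(ba 5c 5c 5c 5c 78) = a2
m4: inner = H(d0 36 36 36 36 94 6f fb b2) = 58; tag = H(ba 5c 5c 5c 5c 58) = 82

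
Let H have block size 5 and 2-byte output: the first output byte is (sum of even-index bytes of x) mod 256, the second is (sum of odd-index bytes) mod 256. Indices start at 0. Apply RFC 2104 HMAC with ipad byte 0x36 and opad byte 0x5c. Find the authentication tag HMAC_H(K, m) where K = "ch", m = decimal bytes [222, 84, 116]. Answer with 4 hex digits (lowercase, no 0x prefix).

Key "ch" = 63 68 is 2 bytes ≤ B = 5; zero-pad to 5 bytes: K' = 63 68 00 00 00.
K' ⊕ ipad = 55 5e 36 36 36.  K' ⊕ opad = 3f 34 5c 5c 5c.
Inner input = (K'⊕ipad) ∥ m = 55 5e 36 36 36 ∥ de 54 74.
Inner hash: even-index sum = 277 mod 256 = 21; odd-index sum = 486 mod 256 = 230 → 15 e6.
Outer input = (K'⊕opad) ∥ inner = 3f 34 5c 5c 5c ∥ 15 e6.
Outer hash (tag): even-index sum = 477 mod 256 = 221; odd-index sum = 165 mod 256 = 165 → dd a5.

dda5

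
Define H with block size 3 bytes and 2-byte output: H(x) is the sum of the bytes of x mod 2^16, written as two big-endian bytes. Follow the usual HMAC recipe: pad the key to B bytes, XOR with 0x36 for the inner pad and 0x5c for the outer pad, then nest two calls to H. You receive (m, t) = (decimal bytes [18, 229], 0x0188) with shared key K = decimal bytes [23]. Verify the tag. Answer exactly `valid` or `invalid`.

valid

Key decimal bytes [23] = 17 is 1 byte ≤ B = 3; zero-pad to 3 bytes: K' = 17 00 00.
K' ⊕ ipad = 21 36 36; K' ⊕ opad = 4b 5c 5c.
Inner hash: sum = 33+54+54+18+229 = 388 → 01 84.
Outer hash (recomputed tag): sum = 75+92+92+1+132 = 392 → 01 88.
Recomputed tag = 0188; claimed = 0188 → match.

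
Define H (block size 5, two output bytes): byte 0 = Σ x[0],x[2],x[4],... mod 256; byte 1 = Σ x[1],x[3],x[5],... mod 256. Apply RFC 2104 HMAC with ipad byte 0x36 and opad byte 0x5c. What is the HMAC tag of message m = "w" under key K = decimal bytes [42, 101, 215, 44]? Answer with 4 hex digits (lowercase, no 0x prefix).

Key decimal bytes [42, 101, 215, 44] = 2a 65 d7 2c is 4 bytes ≤ B = 5; zero-pad to 5 bytes: K' = 2a 65 d7 2c 00.
K' ⊕ ipad = 1c 53 e1 1a 36.  K' ⊕ opad = 76 39 8b 70 5c.
Inner input = (K'⊕ipad) ∥ m = 1c 53 e1 1a 36 ∥ 77.
Inner hash: even-index sum = 307 mod 256 = 51; odd-index sum = 228 mod 256 = 228 → 33 e4.
Outer input = (K'⊕opad) ∥ inner = 76 39 8b 70 5c ∥ 33 e4.
Outer hash (tag): even-index sum = 577 mod 256 = 65; odd-index sum = 220 mod 256 = 220 → 41 dc.

41dc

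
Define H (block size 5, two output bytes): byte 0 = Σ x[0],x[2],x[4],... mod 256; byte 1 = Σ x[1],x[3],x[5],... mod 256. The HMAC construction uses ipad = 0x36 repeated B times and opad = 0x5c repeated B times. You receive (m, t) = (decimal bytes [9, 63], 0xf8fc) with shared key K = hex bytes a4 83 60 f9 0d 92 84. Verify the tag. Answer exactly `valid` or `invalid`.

Key hex bytes a4 83 60 f9 0d 92 84 is 7 bytes > B = 5, so hash it first: H(key) = 95 0e, then zero-pad to 5 bytes: K' = 95 0e 00 00 00.
K' ⊕ ipad = a3 38 36 36 36; K' ⊕ opad = c9 52 5c 5c 5c.
Inner hash: even-index sum = 334 mod 256 = 78; odd-index sum = 119 mod 256 = 119 → 4e 77.
Outer hash (recomputed tag): even-index sum = 504 mod 256 = 248; odd-index sum = 252 mod 256 = 252 → f8 fc.
Recomputed tag = f8fc; claimed = f8fc → match.

valid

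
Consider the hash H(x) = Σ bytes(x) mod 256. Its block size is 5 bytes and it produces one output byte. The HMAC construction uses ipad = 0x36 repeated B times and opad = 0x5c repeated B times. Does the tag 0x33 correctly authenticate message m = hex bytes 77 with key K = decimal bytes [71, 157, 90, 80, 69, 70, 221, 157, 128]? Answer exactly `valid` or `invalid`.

valid

Key decimal bytes [71, 157, 90, 80, 69, 70, 221, 157, 128] = 47 9d 5a 50 45 46 dd 9d 80 is 9 bytes > B = 5, so hash it first: H(key) = 13, then zero-pad to 5 bytes: K' = 13 00 00 00 00.
K' ⊕ ipad = 25 36 36 36 36; K' ⊕ opad = 4f 5c 5c 5c 5c.
Inner hash: sum = 37+54+54+54+54+119 = 372; mod 256 = 116 → 74.
Outer hash (recomputed tag): sum = 79+92+92+92+92+116 = 563; mod 256 = 51 → 33.
Recomputed tag = 33; claimed = 33 → match.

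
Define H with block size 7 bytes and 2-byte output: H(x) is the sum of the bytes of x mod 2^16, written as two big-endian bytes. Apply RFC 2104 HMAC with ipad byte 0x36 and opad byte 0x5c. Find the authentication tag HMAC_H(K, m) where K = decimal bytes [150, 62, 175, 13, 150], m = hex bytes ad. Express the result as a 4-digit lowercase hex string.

042a

Key decimal bytes [150, 62, 175, 13, 150] = 96 3e af 0d 96 is 5 bytes ≤ B = 7; zero-pad to 7 bytes: K' = 96 3e af 0d 96 00 00.
K' ⊕ ipad = a0 08 99 3b a0 36 36.  K' ⊕ opad = ca 62 f3 51 ca 5c 5c.
Inner input = (K'⊕ipad) ∥ m = a0 08 99 3b a0 36 36 ∥ ad.
Inner hash: sum = 160+8+153+59+160+54+54+173 = 821 → 03 35.
Outer input = (K'⊕opad) ∥ inner = ca 62 f3 51 ca 5c 5c ∥ 03 35.
Outer hash (tag): sum = 202+98+243+81+202+92+92+3+53 = 1066 → 04 2a.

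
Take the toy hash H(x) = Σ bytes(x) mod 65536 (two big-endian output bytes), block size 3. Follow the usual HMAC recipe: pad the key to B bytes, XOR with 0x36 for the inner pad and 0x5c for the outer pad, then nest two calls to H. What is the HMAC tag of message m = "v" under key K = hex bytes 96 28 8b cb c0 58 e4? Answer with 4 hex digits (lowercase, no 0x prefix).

0105

Key hex bytes 96 28 8b cb c0 58 e4 is 7 bytes > B = 3, so hash it first: H(key) = 04 10, then zero-pad to 3 bytes: K' = 04 10 00.
K' ⊕ ipad = 32 26 36.  K' ⊕ opad = 58 4c 5c.
Inner input = (K'⊕ipad) ∥ m = 32 26 36 ∥ 76.
Inner hash: sum = 50+38+54+118 = 260 → 01 04.
Outer input = (K'⊕opad) ∥ inner = 58 4c 5c ∥ 01 04.
Outer hash (tag): sum = 88+76+92+1+4 = 261 → 01 05.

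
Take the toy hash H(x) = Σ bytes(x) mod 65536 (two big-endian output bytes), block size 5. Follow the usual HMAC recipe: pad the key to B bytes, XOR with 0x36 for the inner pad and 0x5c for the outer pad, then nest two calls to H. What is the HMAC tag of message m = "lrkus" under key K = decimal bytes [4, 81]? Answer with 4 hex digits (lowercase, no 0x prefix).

01e8

Key decimal bytes [4, 81] = 04 51 is 2 bytes ≤ B = 5; zero-pad to 5 bytes: K' = 04 51 00 00 00.
K' ⊕ ipad = 32 67 36 36 36.  K' ⊕ opad = 58 0d 5c 5c 5c.
Inner input = (K'⊕ipad) ∥ m = 32 67 36 36 36 ∥ 6c 72 6b 75 73.
Inner hash: sum = 50+103+54+54+54+108+114+107+117+115 = 876 → 03 6c.
Outer input = (K'⊕opad) ∥ inner = 58 0d 5c 5c 5c ∥ 03 6c.
Outer hash (tag): sum = 88+13+92+92+92+3+108 = 488 → 01 e8.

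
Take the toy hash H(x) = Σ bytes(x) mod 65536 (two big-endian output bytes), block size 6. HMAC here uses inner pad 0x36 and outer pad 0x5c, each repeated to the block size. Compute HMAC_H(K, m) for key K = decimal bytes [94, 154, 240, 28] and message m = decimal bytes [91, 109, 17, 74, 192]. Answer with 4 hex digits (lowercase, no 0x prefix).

Key decimal bytes [94, 154, 240, 28] = 5e 9a f0 1c is 4 bytes ≤ B = 6; zero-pad to 6 bytes: K' = 5e 9a f0 1c 00 00.
K' ⊕ ipad = 68 ac c6 2a 36 36.  K' ⊕ opad = 02 c6 ac 40 5c 5c.
Inner input = (K'⊕ipad) ∥ m = 68 ac c6 2a 36 36 ∥ 5b 6d 11 4a c0.
Inner hash: sum = 104+172+198+42+54+54+91+109+17+74+192 = 1107 → 04 53.
Outer input = (K'⊕opad) ∥ inner = 02 c6 ac 40 5c 5c ∥ 04 53.
Outer hash (tag): sum = 2+198+172+64+92+92+4+83 = 707 → 02 c3.

02c3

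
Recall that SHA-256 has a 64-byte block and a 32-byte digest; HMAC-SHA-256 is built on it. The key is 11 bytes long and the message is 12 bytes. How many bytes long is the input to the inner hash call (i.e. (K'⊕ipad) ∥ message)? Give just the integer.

76

Key is 11 ≤ 64 bytes, zero-padded: |K'| = 64.
Inner input = (K'⊕ipad) ∥ m → 64 + 12 = 76 bytes.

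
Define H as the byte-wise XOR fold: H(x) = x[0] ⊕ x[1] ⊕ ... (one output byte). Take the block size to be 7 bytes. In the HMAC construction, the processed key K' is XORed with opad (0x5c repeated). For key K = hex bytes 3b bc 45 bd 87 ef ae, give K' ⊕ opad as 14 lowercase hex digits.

67e019e1dbb3f2

Key hex bytes 3b bc 45 bd 87 ef ae is exactly B = 7 bytes: K' = 3b bc 45 bd 87 ef ae.
XOR each byte with 0x5c: 3b⊕5c=67, bc⊕5c=e0, 45⊕5c=19, bd⊕5c=e1, 87⊕5c=db, ef⊕5c=b3, ae⊕5c=f2.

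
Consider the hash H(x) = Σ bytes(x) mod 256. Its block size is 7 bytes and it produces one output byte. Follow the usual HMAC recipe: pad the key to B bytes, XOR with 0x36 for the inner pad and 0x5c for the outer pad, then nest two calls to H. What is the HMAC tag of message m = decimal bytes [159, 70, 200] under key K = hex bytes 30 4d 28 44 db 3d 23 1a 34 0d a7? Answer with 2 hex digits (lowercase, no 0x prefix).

Key hex bytes 30 4d 28 44 db 3d 23 1a 34 0d a7 is 11 bytes > B = 7, so hash it first: H(key) = 26, then zero-pad to 7 bytes: K' = 26 00 00 00 00 00 00.
K' ⊕ ipad = 10 36 36 36 36 36 36.  K' ⊕ opad = 7a 5c 5c 5c 5c 5c 5c.
Inner input = (K'⊕ipad) ∥ m = 10 36 36 36 36 36 36 ∥ 9f 46 c8.
Inner hash: sum = 16+54+54+54+54+54+54+159+70+200 = 769; mod 256 = 1 → 01.
Outer input = (K'⊕opad) ∥ inner = 7a 5c 5c 5c 5c 5c 5c ∥ 01.
Outer hash (tag): sum = 122+92+92+92+92+92+92+1 = 675; mod 256 = 163 → a3.

a3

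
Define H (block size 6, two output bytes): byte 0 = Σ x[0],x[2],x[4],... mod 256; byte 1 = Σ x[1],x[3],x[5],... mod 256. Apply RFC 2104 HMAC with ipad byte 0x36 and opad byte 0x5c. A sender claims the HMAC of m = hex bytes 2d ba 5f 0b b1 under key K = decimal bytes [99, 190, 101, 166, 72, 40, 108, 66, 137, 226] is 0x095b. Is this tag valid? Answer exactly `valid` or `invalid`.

invalid

Key decimal bytes [99, 190, 101, 166, 72, 40, 108, 66, 137, 226] = 63 be 65 a6 48 28 6c 42 89 e2 is 10 bytes > B = 6, so hash it first: H(key) = 05 b0, then zero-pad to 6 bytes: K' = 05 b0 00 00 00 00.
K' ⊕ ipad = 33 86 36 36 36 36; K' ⊕ opad = 59 ec 5c 5c 5c 5c.
Inner hash: even-index sum = 476 mod 256 = 220; odd-index sum = 439 mod 256 = 183 → dc b7.
Outer hash (recomputed tag): even-index sum = 493 mod 256 = 237; odd-index sum = 603 mod 256 = 91 → ed 5b.
Recomputed tag = ed5b; claimed = 095b → mismatch.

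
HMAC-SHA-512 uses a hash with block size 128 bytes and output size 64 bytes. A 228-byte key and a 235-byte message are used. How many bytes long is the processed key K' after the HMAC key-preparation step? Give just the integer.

128

Key is 228 > 128 bytes, so it is hashed to 64 bytes then zero-padded to 128: |K'| = 128.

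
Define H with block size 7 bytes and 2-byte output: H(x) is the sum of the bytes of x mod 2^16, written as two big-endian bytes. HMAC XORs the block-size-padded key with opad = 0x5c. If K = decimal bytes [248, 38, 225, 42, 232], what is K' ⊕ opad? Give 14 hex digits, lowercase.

Key decimal bytes [248, 38, 225, 42, 232] = f8 26 e1 2a e8 is 5 bytes ≤ B = 7; zero-pad to 7 bytes: K' = f8 26 e1 2a e8 00 00.
XOR each byte with 0x5c: f8⊕5c=a4, 26⊕5c=7a, e1⊕5c=bd, 2a⊕5c=76, e8⊕5c=b4, 00⊕5c=5c, 00⊕5c=5c.

a47abd76b45c5c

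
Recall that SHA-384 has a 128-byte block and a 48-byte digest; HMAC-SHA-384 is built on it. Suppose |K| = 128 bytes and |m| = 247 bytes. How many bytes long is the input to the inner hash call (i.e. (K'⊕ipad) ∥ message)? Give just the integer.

375

Key is 128 ≤ 128 bytes, zero-padded: |K'| = 128.
Inner input = (K'⊕ipad) ∥ m → 128 + 247 = 375 bytes.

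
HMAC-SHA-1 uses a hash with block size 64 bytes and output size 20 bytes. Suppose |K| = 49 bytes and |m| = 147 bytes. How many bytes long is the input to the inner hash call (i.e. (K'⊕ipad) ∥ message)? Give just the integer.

211

Key is 49 ≤ 64 bytes, zero-padded: |K'| = 64.
Inner input = (K'⊕ipad) ∥ m → 64 + 147 = 211 bytes.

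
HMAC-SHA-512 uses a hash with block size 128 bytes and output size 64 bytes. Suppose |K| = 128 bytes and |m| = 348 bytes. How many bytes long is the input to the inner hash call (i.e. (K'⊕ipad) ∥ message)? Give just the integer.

Key is 128 ≤ 128 bytes, zero-padded: |K'| = 128.
Inner input = (K'⊕ipad) ∥ m → 128 + 348 = 476 bytes.

476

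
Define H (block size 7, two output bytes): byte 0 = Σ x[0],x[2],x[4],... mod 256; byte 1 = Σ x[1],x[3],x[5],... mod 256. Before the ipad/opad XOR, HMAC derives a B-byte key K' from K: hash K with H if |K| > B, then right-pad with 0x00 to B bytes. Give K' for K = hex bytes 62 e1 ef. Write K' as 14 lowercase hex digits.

Key hex bytes 62 e1 ef is 3 bytes ≤ B = 7; zero-pad to 7 bytes: K' = 62 e1 ef 00 00 00 00.

62e1ef00000000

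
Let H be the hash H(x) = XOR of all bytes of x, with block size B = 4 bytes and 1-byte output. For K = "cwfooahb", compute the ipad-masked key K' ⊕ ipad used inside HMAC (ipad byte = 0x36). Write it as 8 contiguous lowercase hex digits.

2f363636

Key "cwfooahb" = 63 77 66 6f 6f 61 68 62 is 8 bytes > B = 4, so hash it first: H(key) = 19, then zero-pad to 4 bytes: K' = 19 00 00 00.
XOR each byte with 0x36: 19⊕36=2f, 00⊕36=36, 00⊕36=36, 00⊕36=36.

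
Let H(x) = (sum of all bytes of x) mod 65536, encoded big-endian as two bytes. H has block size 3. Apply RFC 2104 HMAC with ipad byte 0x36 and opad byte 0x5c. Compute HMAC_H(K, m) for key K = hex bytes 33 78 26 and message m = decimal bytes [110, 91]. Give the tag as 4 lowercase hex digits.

013a

Key hex bytes 33 78 26 is exactly B = 3 bytes: K' = 33 78 26.
K' ⊕ ipad = 05 4e 10.  K' ⊕ opad = 6f 24 7a.
Inner input = (K'⊕ipad) ∥ m = 05 4e 10 ∥ 6e 5b.
Inner hash: sum = 5+78+16+110+91 = 300 → 01 2c.
Outer input = (K'⊕opad) ∥ inner = 6f 24 7a ∥ 01 2c.
Outer hash (tag): sum = 111+36+122+1+44 = 314 → 01 3a.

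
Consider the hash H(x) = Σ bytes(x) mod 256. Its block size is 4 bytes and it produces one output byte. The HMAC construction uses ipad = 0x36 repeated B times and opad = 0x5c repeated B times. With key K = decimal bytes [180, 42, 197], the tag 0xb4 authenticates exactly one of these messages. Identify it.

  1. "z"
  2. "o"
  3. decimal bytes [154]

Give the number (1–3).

3

Key decimal bytes [180, 42, 197] = b4 2a c5 is 3 bytes ≤ B = 4; zero-pad to 4 bytes: K' = b4 2a c5 00.
K' ⊕ ipad = 82 1c f3 36; K' ⊕ opad = e8 76 99 5c.
m1: inner = H(82 1c f3 36 7a) = 41; tag = H(e8 76 99 5c 41) = 94
m2: inner = H(82 1c f3 36 6f) = 36; tag = H(e8 76 99 5c 36) = 89
m3: inner = H(82 1c f3 36 9a) = 61; tag = H(e8 76 99 5c 61) = b4 ← matches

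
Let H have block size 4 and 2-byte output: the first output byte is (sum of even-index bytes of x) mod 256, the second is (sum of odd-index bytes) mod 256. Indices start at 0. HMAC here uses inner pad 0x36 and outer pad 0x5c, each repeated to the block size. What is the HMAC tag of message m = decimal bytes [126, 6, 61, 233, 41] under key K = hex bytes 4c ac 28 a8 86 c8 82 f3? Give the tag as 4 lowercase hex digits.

Key hex bytes 4c ac 28 a8 86 c8 82 f3 is 8 bytes > B = 4, so hash it first: H(key) = 7c 0f, then zero-pad to 4 bytes: K' = 7c 0f 00 00.
K' ⊕ ipad = 4a 39 36 36.  K' ⊕ opad = 20 53 5c 5c.
Inner input = (K'⊕ipad) ∥ m = 4a 39 36 36 ∥ 7e 06 3d e9 29.
Inner hash: even-index sum = 356 mod 256 = 100; odd-index sum = 350 mod 256 = 94 → 64 5e.
Outer input = (K'⊕opad) ∥ inner = 20 53 5c 5c ∥ 64 5e.
Outer hash (tag): even-index sum = 224 mod 256 = 224; odd-index sum = 269 mod 256 = 13 → e0 0d.

e00d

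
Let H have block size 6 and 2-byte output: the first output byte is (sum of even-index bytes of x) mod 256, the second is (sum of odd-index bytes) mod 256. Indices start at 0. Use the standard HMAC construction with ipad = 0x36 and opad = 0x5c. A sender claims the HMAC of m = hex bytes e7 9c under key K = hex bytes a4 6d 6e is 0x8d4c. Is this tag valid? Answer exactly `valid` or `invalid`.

Key hex bytes a4 6d 6e is 3 bytes ≤ B = 6; zero-pad to 6 bytes: K' = a4 6d 6e 00 00 00.
K' ⊕ ipad = 92 5b 58 36 36 36; K' ⊕ opad = f8 31 32 5c 5c 5c.
Inner hash: even-index sum = 519 mod 256 = 7; odd-index sum = 355 mod 256 = 99 → 07 63.
Outer hash (recomputed tag): even-index sum = 397 mod 256 = 141; odd-index sum = 332 mod 256 = 76 → 8d 4c.
Recomputed tag = 8d4c; claimed = 8d4c → match.

valid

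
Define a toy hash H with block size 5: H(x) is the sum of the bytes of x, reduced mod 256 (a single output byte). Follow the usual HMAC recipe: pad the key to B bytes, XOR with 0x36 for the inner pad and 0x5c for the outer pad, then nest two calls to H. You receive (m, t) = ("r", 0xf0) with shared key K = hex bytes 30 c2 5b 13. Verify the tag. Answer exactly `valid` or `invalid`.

valid

Key hex bytes 30 c2 5b 13 is 4 bytes ≤ B = 5; zero-pad to 5 bytes: K' = 30 c2 5b 13 00.
K' ⊕ ipad = 06 f4 6d 25 36; K' ⊕ opad = 6c 9e 07 4f 5c.
Inner hash: sum = 6+244+109+37+54+114 = 564; mod 256 = 52 → 34.
Outer hash (recomputed tag): sum = 108+158+7+79+92+52 = 496; mod 256 = 240 → f0.
Recomputed tag = f0; claimed = f0 → match.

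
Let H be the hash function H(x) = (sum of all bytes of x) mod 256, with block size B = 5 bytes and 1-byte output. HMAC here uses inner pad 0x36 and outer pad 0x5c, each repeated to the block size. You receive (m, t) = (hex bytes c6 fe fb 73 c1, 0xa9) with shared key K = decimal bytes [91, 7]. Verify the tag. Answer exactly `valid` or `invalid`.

Key decimal bytes [91, 7] = 5b 07 is 2 bytes ≤ B = 5; zero-pad to 5 bytes: K' = 5b 07 00 00 00.
K' ⊕ ipad = 6d 31 36 36 36; K' ⊕ opad = 07 5b 5c 5c 5c.
Inner hash: sum = 109+49+54+54+54+198+254+251+115+193 = 1331; mod 256 = 51 → 33.
Outer hash (recomputed tag): sum = 7+91+92+92+92+51 = 425; mod 256 = 169 → a9.
Recomputed tag = a9; claimed = a9 → match.

valid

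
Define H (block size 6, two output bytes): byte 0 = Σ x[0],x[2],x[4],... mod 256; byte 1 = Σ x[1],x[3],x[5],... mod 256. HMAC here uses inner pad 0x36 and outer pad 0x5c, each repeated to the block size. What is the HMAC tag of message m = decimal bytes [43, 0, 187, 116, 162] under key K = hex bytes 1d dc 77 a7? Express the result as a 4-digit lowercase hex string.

Key hex bytes 1d dc 77 a7 is 4 bytes ≤ B = 6; zero-pad to 6 bytes: K' = 1d dc 77 a7 00 00.
K' ⊕ ipad = 2b ea 41 91 36 36.  K' ⊕ opad = 41 80 2b fb 5c 5c.
Inner input = (K'⊕ipad) ∥ m = 2b ea 41 91 36 36 ∥ 2b 00 bb 74 a2.
Inner hash: even-index sum = 554 mod 256 = 42; odd-index sum = 549 mod 256 = 37 → 2a 25.
Outer input = (K'⊕opad) ∥ inner = 41 80 2b fb 5c 5c ∥ 2a 25.
Outer hash (tag): even-index sum = 242 mod 256 = 242; odd-index sum = 508 mod 256 = 252 → f2 fc.

f2fc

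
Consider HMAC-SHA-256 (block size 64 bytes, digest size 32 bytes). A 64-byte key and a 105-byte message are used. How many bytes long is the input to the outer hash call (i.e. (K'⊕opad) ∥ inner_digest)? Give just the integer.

Key is 64 ≤ 64 bytes, zero-padded: |K'| = 64.
Outer input = (K'⊕opad) ∥ H(inner) → 64 + 32 = 96 bytes.

96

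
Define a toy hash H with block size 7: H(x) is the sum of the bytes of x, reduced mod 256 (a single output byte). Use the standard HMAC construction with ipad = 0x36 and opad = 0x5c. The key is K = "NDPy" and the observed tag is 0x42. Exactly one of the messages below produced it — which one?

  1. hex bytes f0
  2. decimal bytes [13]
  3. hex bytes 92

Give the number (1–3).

Key "NDPy" = 4e 44 50 79 is 4 bytes ≤ B = 7; zero-pad to 7 bytes: K' = 4e 44 50 79 00 00 00.
K' ⊕ ipad = 78 72 66 4f 36 36 36; K' ⊕ opad = 12 18 0c 25 5c 5c 5c.
m1: inner = H(78 72 66 4f 36 36 36 f0) = 31; tag = H(12 18 0c 25 5c 5c 5c 31) = a0
m2: inner = H(78 72 66 4f 36 36 36 0d) = 4e; tag = H(12 18 0c 25 5c 5c 5c 4e) = bd
m3: inner = H(78 72 66 4f 36 36 36 92) = d3; tag = H(12 18 0c 25 5c 5c 5c d3) = 42 ← matches

3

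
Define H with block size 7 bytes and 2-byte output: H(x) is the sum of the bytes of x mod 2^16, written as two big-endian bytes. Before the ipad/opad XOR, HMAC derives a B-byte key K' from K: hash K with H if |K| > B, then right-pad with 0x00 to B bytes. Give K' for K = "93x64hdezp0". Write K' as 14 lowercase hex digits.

03990000000000

|K| = 11 > B = 7, so first hash the key.
H(K): sum = 57+51+120+54+52+104+100+101+122+112+48 = 921 → 03 99.
Zero-pad H(K) = 03 99 to 7 bytes: K' = 03 99 00 00 00 00 00.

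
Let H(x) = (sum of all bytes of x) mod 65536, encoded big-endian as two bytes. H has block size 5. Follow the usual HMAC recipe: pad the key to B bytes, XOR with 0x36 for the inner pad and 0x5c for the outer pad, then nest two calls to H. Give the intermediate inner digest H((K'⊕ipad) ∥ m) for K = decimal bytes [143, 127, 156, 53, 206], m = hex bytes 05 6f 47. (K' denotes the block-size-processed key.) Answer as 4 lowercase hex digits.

0362

Key decimal bytes [143, 127, 156, 53, 206] = 8f 7f 9c 35 ce is exactly B = 5 bytes: K' = 8f 7f 9c 35 ce.
K' ⊕ ipad = b9 49 aa 03 f8.
Inner input = b9 49 aa 03 f8 ∥ 05 6f 47.
Inner hash: sum = 185+73+170+3+248+5+111+71 = 866 → 03 62.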